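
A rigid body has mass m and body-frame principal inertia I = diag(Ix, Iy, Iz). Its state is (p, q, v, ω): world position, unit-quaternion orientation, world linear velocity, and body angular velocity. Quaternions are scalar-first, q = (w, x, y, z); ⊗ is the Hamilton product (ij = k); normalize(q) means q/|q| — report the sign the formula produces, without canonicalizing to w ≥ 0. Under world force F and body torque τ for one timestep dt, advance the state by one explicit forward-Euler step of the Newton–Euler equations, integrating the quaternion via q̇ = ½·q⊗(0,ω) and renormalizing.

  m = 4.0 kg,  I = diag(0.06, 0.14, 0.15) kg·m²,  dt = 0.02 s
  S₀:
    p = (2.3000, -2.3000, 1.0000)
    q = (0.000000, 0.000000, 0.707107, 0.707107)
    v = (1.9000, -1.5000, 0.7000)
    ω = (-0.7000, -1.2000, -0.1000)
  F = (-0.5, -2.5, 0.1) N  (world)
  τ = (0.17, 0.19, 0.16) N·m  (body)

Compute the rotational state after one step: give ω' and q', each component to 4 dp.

ω' = (-0.6437, -1.1720, -0.0876)
q' = (0.0092, 0.0078, 0.7021, 0.7120)

gyro term ω×Iω = (0.0012, -0.0063, 0.0672)
angular accel α = (2.8133, 1.4021, 0.6187)
new body rate ω' = (-0.6437, -1.1720, -0.0876)
q⊗(0,ω) = (0.9192391, 0.7778177, -0.4949749, 0.4949749)
updated quaternion q' = (0.0092, 0.0078, 0.7021, 0.7120)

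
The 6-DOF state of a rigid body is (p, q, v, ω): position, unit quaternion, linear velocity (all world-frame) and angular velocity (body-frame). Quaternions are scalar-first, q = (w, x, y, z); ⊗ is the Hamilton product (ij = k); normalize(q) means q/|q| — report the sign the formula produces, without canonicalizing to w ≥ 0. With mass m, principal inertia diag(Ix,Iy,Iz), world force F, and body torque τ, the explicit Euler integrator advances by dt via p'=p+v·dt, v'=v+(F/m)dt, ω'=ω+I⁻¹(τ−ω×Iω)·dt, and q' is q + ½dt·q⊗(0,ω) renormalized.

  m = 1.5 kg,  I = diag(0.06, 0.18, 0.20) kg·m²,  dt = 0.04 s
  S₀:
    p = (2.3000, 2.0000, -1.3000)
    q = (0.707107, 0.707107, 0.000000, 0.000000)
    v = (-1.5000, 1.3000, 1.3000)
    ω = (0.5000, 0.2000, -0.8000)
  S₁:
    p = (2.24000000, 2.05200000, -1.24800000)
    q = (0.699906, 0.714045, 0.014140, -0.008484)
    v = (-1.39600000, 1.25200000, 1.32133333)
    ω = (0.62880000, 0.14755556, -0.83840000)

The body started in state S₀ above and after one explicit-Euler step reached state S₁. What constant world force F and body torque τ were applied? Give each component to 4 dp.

velocity change Δv = (0.10400000, -0.04800000, 0.02133333)
applied force F = (3.9000, -1.8000, 0.8000)
ω₁ − ω₀ = (0.12880000, -0.05244444, -0.03840000)
ω₀×(Iω₀) = (-0.0032, 0.0560, 0.0120)
I·α + gyro = (0.1900, -0.1800, -0.1800)

F = (3.9000, -1.8000, 0.8000)
τ = (0.1900, -0.1800, -0.1800)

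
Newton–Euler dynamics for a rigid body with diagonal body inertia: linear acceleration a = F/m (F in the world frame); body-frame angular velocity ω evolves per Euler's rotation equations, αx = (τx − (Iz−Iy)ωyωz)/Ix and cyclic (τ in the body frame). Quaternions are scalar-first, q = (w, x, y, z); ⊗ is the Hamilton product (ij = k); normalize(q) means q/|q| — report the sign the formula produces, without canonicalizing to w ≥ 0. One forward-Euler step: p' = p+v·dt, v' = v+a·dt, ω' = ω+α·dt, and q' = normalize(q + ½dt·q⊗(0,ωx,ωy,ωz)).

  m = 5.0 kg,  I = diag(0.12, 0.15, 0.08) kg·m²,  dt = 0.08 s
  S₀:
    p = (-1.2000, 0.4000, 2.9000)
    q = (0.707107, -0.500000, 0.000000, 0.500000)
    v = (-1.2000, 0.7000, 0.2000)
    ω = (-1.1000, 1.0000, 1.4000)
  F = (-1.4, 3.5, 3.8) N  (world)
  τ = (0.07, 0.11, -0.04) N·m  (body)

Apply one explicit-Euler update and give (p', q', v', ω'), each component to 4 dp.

new position p' = (-1.2960, 0.4560, 2.9160)
new velocity v' = (-1.2224, 0.7560, 0.2608)
α = I⁻¹(τ − ω×Iω) = (1.4000, 1.1440, -0.0875)
ω' = ω + α·dt = (-0.9880, 1.0915, 1.3930)
Hamilton product q⊗(0,ω) = (-1.2500000, -1.2778177, 0.8571070, 0.4899498)
q' = normalize(q + ½dt·q⊗(0,ω)) = (0.6549, -0.5493, 0.0342, 0.5179)

p' = (-1.2960, 0.4560, 2.9160)
q' = (0.6549, -0.5493, 0.0342, 0.5179)
v' = (-1.2224, 0.7560, 0.2608)
ω' = (-0.9880, 1.0915, 1.3930)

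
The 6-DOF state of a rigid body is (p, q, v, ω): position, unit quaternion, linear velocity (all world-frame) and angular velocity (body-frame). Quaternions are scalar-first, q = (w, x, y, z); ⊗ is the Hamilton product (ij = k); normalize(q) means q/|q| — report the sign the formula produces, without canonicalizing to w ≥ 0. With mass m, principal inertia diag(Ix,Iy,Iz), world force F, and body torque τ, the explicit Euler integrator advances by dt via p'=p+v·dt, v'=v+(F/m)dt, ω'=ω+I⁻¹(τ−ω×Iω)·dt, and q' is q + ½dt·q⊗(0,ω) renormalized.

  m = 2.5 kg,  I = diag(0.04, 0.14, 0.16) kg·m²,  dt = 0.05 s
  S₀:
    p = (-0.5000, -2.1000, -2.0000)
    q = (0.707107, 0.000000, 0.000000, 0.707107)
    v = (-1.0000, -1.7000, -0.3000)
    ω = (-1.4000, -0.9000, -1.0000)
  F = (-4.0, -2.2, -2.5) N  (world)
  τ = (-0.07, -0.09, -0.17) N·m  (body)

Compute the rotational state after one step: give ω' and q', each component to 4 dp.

ω×(Iω) gyroscopic = (0.0180, -0.1680, 0.1260)
angular accel α = (-2.2000, 0.5571, -1.8500)
ω' = ω + α·dt = (-1.5100, -0.8721, -1.0925)
2q̇ = q⊗(0,ω) = (0.7071070, -0.3535535, -1.6263461, -0.7071070)
q' = normalize(q + ½dt·q⊗(0,ω)) = (0.7239, -0.0088, -0.0406, 0.6886)

ω' = (-1.5100, -0.8721, -1.0925)
q' = (0.7239, -0.0088, -0.0406, 0.6886)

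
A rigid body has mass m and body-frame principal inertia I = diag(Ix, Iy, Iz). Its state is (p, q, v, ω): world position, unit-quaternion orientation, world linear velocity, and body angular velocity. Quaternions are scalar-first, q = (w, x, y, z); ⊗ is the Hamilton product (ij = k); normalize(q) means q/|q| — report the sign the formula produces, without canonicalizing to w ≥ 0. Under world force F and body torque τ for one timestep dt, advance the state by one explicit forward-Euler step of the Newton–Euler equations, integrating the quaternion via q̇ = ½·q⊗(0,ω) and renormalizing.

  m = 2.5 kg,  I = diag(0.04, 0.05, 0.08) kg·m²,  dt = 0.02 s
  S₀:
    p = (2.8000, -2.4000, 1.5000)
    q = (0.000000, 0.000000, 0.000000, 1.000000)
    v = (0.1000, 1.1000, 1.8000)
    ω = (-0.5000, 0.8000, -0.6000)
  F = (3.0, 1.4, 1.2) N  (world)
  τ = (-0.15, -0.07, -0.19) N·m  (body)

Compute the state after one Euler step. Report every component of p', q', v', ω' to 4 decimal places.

p' = (2.8020, -2.3780, 1.5360)
q' = (0.0060, -0.0080, -0.0050, 0.9999)
v' = (0.1240, 1.1112, 1.8096)
ω' = (-0.5678, 0.7768, -0.6465)

(τ − ω×Iω)/I = (-3.3900, -1.1600, -2.3250)
new body rate ω' = (-0.5678, 0.7768, -0.6465)
Hamilton product q⊗(0,ω) = (0.6000000, -0.8000000, -0.5000000, 0.0000000)
q' = normalize(q + ½dt·q⊗(0,ω)) = (0.0060, -0.0080, -0.0050, 0.9999)
p + v·dt = (2.8020, -2.3780, 1.5360)
v + (F/m)dt = (0.1240, 1.1112, 1.8096)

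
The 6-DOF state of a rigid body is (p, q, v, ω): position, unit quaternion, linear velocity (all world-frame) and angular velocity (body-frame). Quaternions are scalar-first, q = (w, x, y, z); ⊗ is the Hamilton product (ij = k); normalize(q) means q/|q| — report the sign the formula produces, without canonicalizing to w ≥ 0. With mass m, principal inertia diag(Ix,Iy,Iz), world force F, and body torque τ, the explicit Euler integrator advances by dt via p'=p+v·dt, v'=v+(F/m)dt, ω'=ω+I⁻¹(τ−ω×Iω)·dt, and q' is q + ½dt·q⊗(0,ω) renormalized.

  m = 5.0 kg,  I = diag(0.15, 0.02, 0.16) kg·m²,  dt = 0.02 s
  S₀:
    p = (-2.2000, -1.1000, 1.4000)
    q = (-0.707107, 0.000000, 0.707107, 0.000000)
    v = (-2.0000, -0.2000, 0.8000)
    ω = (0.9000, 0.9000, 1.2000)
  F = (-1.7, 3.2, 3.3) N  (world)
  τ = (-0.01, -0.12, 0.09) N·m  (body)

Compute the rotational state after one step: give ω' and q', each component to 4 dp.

(τ − ω×Iω)/I = (-1.0747, -5.4600, 1.2206)
ω' = ω + α·dt = (0.8785, 0.7908, 1.2244)
q⊗(0,ω) = (-0.6363963, 0.2121321, -0.6363963, -1.4849247)
q + ½dt·q⊗(0,ω), renormalized = (-0.7134, 0.0021, 0.7006, -0.0148)

ω' = (0.8785, 0.7908, 1.2244)
q' = (-0.7134, 0.0021, 0.7006, -0.0148)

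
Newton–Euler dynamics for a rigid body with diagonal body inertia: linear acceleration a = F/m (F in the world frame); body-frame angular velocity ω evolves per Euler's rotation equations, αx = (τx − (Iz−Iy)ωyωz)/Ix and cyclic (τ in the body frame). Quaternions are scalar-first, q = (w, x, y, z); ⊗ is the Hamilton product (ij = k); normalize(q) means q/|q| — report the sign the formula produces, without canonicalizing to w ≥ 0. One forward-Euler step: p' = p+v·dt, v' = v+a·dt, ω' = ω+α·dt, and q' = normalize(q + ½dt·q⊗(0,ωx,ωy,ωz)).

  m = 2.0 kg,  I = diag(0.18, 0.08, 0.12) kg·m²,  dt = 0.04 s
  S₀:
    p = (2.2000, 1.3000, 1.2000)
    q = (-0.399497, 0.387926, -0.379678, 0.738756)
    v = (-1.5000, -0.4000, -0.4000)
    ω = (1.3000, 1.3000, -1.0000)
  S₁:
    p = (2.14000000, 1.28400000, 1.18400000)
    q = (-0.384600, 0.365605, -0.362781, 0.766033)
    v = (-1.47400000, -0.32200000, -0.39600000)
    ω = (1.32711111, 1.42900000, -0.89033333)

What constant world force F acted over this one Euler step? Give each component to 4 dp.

F = (1.3000, 3.9000, 0.2000)

Δv = v₁−v₀ = (0.02600000, 0.07800000, 0.00400000)
applied force F = (1.3000, 3.9000, 0.2000)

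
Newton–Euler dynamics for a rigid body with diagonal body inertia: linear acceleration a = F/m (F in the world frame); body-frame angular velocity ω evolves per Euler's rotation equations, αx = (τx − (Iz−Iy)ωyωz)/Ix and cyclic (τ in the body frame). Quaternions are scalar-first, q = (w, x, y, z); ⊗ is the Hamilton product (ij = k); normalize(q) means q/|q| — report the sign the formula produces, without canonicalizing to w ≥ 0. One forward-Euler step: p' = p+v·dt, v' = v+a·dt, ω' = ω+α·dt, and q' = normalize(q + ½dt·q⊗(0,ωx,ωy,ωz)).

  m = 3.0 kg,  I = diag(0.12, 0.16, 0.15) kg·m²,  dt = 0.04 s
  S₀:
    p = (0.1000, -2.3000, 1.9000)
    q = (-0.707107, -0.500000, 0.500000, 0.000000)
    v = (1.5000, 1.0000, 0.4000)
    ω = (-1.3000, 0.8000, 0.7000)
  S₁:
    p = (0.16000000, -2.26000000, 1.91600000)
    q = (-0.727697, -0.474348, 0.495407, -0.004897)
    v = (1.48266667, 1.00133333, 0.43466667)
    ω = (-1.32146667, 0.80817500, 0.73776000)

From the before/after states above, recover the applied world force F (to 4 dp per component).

Δv = v₁−v₀ = (-0.01733333, 0.00133333, 0.03466667)
applied force F = (-1.3000, 0.1000, 2.6000)

F = (-1.3000, 0.1000, 2.6000)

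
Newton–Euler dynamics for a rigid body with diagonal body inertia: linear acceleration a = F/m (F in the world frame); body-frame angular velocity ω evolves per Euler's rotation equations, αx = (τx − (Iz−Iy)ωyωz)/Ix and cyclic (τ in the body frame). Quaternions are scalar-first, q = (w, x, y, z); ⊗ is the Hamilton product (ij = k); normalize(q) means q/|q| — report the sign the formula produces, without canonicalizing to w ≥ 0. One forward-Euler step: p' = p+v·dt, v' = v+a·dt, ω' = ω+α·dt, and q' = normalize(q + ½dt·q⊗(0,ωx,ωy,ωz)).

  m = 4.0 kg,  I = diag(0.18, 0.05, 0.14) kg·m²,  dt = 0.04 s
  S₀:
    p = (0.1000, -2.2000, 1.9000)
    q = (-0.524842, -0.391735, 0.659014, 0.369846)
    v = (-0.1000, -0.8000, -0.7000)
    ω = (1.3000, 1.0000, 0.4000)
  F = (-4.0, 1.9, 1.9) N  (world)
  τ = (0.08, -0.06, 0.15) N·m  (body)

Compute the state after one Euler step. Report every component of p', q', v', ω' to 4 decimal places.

p' = (0.0960, -2.2320, 1.8720)
q' = (-0.5305, -0.4073, 0.6609, 0.3405)
v' = (-0.1400, -0.7810, -0.6810)
ω' = (1.3098, 0.9354, 0.4911)

a = F/m = (-1.0000, 0.4750, 0.4750)
p' = p + v·dt = (0.0960, -2.2320, 1.8720)
new velocity v' = (-0.1400, -0.7810, -0.6810)
ω×(Iω) gyroscopic = (0.0360, 0.0208, -0.1690)
(τ − ω×Iω)/I = (0.2444, -1.6160, 2.2786)
ω' = ω + α·dt = (1.3098, 0.9354, 0.4911)
q⊗(0,ω) = (-0.2976969, -0.7885350, 0.1126518, -1.4583900)
q' = normalize(q + ½dt·q⊗(0,ω)) = (-0.5305, -0.4073, 0.6609, 0.3405)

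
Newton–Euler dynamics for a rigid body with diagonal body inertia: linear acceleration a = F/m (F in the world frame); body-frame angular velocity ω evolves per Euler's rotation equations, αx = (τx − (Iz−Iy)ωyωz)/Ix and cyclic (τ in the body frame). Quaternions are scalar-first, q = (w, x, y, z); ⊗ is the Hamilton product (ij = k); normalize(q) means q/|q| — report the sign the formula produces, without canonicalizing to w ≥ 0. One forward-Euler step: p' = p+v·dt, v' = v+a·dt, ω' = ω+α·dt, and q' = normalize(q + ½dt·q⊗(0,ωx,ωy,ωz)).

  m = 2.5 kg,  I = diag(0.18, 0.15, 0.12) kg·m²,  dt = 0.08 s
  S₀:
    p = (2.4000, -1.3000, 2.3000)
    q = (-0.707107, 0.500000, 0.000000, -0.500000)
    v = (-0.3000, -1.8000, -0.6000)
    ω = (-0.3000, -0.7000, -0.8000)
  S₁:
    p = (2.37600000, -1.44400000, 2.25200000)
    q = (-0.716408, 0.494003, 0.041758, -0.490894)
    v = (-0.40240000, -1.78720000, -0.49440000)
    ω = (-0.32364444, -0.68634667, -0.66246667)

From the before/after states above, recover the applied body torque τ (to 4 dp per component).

τ = (-0.0700, 0.0400, 0.2000)

Δω = ω₁−ω₀ = (-0.02364444, 0.01365333, 0.13753333)
gyro term ω₀×Iω₀ = (-0.0168, 0.0144, -0.0063)
I·α + gyro = (-0.0700, 0.0400, 0.2000)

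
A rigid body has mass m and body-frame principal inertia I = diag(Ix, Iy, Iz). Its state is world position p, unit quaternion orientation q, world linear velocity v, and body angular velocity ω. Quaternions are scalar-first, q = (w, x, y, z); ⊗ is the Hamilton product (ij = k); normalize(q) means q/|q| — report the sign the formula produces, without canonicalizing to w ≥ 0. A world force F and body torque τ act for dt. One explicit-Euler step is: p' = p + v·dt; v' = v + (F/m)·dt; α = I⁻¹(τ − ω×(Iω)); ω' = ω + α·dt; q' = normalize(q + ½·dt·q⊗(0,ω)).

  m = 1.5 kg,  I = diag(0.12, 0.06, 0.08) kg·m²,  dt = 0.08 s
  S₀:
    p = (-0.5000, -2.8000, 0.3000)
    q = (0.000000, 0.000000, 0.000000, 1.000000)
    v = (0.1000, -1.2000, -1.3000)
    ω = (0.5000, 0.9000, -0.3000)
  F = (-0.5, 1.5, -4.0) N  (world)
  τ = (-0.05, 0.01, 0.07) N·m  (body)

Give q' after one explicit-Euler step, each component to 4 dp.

2q̇ = q⊗(0,ω) = (0.3000000, -0.9000000, 0.5000000, 0.0000000)
q' = normalize(q + ½dt·q⊗(0,ω)) = (0.0120, -0.0360, 0.0200, 0.9991)

q' = (0.0120, -0.0360, 0.0200, 0.9991)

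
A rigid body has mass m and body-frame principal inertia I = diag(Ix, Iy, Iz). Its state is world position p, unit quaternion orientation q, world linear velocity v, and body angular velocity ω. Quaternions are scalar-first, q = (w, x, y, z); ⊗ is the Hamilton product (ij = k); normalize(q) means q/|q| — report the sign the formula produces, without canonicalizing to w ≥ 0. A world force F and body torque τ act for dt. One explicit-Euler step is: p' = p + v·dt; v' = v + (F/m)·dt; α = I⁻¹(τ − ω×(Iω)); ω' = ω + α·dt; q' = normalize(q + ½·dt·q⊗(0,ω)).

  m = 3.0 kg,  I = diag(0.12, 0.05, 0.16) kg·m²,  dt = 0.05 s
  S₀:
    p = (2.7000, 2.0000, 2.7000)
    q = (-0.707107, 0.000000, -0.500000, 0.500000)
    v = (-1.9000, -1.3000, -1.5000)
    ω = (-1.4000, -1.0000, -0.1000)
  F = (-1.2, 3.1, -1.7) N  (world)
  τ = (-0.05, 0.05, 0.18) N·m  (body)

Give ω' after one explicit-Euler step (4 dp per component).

gyro term ω×Iω = (0.0110, -0.0056, -0.0980)
angular accel α = (-0.5083, 1.1120, 1.7375)
ω' = ω + α·dt = (-1.4254, -0.9444, -0.0131)

ω' = (-1.4254, -0.9444, -0.0131)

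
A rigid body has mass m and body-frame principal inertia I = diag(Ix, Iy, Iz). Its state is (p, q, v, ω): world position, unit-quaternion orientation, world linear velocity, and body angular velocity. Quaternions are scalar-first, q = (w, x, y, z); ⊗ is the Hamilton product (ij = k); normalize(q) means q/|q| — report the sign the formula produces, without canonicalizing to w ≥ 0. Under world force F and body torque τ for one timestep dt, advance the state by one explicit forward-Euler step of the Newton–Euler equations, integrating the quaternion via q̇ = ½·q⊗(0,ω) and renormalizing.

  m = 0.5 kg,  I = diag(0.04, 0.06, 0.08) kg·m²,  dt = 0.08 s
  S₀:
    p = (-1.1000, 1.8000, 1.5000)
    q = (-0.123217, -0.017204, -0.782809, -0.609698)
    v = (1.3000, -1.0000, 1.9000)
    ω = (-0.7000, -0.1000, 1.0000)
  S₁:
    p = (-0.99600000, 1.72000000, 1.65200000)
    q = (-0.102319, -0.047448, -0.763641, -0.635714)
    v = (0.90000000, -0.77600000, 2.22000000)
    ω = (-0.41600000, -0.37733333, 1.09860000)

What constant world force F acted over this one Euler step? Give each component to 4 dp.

Δv = v₁−v₀ = (-0.40000000, 0.22400000, 0.32000000)
F = m·Δv/dt = (-2.5000, 1.4000, 2.0000)

F = (-2.5000, 1.4000, 2.0000)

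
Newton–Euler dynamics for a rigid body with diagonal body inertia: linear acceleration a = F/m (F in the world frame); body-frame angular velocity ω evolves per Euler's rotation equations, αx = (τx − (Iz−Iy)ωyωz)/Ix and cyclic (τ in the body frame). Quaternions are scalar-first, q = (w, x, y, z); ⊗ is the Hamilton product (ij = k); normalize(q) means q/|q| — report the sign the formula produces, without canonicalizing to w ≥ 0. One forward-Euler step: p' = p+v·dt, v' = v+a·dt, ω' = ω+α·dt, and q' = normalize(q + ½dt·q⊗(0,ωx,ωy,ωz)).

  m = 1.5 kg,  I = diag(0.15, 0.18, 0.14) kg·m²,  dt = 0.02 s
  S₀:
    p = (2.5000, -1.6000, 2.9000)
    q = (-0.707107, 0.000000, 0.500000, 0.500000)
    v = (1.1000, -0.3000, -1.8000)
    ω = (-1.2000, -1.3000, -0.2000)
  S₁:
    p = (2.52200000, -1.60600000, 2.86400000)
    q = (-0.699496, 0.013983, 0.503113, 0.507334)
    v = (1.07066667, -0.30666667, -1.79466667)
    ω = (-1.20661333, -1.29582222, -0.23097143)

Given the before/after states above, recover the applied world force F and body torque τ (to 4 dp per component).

rate change Δω = (-0.00661333, 0.00417778, -0.03097143)
gyro term ω₀×Iω₀ = (-0.0104, 0.0024, 0.0468)
τ = I·(Δω/dt) + ω₀×(Iω₀) = (-0.0600, 0.0400, -0.1700)
velocity change Δv = (-0.02933333, -0.00666667, 0.00533333)
m·(v₁−v₀)/dt = (-2.2000, -0.5000, 0.4000)

F = (-2.2000, -0.5000, 0.4000)
τ = (-0.0600, 0.0400, -0.1700)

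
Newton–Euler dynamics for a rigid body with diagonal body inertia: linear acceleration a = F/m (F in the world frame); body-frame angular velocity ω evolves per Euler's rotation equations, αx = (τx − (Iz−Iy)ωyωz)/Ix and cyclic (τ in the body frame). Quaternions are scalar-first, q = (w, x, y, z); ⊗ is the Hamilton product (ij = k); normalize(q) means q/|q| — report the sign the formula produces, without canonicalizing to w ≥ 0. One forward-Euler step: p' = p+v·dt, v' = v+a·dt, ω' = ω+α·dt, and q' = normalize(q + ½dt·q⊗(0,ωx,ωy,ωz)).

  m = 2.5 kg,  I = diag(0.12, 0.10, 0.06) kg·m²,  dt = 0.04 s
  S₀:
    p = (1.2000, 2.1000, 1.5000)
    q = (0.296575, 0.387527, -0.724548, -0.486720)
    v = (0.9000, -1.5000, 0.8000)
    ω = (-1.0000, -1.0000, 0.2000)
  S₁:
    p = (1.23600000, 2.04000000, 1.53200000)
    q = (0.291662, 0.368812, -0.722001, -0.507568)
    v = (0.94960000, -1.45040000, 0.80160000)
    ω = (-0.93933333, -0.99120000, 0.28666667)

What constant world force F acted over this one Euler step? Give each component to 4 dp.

F = (3.1000, 3.1000, 0.1000)

Δv = v₁−v₀ = (0.04960000, 0.04960000, 0.00160000)
m·(v₁−v₀)/dt = (3.1000, 3.1000, 0.1000)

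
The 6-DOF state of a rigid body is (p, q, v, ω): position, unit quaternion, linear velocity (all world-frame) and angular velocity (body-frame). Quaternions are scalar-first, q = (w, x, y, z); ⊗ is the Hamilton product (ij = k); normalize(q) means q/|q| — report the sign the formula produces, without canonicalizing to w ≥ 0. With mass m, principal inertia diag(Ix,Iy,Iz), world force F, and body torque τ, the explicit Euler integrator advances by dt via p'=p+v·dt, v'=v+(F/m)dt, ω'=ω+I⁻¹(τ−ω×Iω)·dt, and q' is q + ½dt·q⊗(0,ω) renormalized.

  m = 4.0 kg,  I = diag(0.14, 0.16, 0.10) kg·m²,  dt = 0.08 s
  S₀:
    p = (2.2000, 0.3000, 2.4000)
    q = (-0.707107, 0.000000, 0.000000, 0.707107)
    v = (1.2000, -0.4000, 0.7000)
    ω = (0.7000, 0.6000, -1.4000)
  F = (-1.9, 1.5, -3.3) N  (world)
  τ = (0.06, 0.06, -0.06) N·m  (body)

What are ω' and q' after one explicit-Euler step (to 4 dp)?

ω' = (0.7055, 0.6496, -1.4547)
q' = (-0.6660, -0.0367, 0.0028, 0.7450)

gyro term ω×Iω = (0.0504, -0.0392, 0.0084)
angular accel α = (0.0686, 0.6200, -0.6840)
ω + α·dt = (0.7055, 0.6496, -1.4547)
2q̇ = q⊗(0,ω) = (0.9899498, -0.9192391, 0.0707107, 0.9899498)
q + ½dt·q⊗(0,ω), renormalized = (-0.6660, -0.0367, 0.0028, 0.7450)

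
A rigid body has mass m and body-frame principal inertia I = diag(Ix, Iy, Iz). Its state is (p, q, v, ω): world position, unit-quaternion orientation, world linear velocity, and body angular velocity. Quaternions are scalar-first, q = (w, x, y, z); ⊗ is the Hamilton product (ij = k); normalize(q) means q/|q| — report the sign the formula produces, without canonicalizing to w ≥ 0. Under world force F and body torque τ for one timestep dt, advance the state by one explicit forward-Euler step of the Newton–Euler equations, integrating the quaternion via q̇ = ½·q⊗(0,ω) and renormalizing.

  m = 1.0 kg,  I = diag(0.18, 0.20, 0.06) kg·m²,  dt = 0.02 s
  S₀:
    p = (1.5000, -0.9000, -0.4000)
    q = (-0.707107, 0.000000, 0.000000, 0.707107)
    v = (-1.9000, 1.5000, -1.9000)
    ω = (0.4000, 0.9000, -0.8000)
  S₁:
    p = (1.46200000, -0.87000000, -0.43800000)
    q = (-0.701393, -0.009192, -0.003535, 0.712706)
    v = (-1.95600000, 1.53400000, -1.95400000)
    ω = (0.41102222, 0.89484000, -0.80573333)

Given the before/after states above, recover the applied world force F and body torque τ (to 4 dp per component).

F = (-2.8000, 1.7000, -2.7000)
τ = (0.2000, -0.0900, -0.0100)

Δω = ω₁−ω₀ = (0.01102222, -0.00516000, -0.00573333)
gyro term ω₀×Iω₀ = (0.1008, -0.0384, 0.0072)
applied torque τ = (0.2000, -0.0900, -0.0100)
velocity change Δv = (-0.05600000, 0.03400000, -0.05400000)
m·(v₁−v₀)/dt = (-2.8000, 1.7000, -2.7000)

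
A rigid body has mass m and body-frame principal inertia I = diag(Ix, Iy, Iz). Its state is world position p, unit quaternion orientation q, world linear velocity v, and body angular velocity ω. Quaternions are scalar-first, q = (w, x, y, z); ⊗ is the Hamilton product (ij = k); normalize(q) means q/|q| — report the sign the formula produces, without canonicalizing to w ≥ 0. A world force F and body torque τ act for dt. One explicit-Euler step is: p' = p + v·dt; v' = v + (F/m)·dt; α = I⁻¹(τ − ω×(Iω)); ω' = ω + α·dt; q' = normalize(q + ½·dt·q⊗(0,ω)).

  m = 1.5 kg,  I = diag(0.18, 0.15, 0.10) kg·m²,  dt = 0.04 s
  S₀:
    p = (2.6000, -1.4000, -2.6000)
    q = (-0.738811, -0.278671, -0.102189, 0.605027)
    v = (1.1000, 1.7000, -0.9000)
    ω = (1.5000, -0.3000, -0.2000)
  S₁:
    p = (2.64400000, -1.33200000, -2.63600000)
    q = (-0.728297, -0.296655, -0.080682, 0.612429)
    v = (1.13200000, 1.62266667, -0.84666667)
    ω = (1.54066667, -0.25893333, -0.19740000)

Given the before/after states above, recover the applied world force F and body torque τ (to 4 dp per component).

ω₁ − ω₀ = (0.04066667, 0.04106667, 0.00260000)
ω₀×(Iω₀) = (-0.0030, -0.0240, 0.0135)
applied torque τ = (0.1800, 0.1300, 0.0200)
velocity change Δv = (0.03200000, -0.07733333, 0.05333333)
F = m·Δv/dt = (1.2000, -2.9000, 2.0000)

F = (1.2000, -2.9000, 2.0000)
τ = (0.1800, 0.1300, 0.0200)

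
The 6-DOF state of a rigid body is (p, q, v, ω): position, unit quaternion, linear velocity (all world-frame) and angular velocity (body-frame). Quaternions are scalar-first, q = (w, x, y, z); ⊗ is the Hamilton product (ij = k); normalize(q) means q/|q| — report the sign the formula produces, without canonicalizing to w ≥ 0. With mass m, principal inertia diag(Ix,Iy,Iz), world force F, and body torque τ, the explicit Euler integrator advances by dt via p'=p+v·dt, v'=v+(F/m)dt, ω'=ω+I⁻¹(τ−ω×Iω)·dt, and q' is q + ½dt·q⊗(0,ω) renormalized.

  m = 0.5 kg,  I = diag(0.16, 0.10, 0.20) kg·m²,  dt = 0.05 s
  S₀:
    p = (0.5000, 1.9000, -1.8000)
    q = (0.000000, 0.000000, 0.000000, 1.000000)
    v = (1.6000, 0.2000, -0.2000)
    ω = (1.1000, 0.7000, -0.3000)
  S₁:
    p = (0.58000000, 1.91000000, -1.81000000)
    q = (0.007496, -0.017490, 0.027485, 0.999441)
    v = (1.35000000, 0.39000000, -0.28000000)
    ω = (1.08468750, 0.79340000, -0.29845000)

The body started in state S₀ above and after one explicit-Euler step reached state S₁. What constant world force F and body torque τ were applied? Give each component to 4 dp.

Δv = v₁−v₀ = (-0.25000000, 0.19000000, -0.08000000)
m·(v₁−v₀)/dt = (-2.5000, 1.9000, -0.8000)
rate change Δω = (-0.01531250, 0.09340000, 0.00155000)
ω₀×(Iω₀) = (-0.0210, 0.0132, -0.0462)
τ = I·(Δω/dt) + ω₀×(Iω₀) = (-0.0700, 0.2000, -0.0400)

F = (-2.5000, 1.9000, -0.8000)
τ = (-0.0700, 0.2000, -0.0400)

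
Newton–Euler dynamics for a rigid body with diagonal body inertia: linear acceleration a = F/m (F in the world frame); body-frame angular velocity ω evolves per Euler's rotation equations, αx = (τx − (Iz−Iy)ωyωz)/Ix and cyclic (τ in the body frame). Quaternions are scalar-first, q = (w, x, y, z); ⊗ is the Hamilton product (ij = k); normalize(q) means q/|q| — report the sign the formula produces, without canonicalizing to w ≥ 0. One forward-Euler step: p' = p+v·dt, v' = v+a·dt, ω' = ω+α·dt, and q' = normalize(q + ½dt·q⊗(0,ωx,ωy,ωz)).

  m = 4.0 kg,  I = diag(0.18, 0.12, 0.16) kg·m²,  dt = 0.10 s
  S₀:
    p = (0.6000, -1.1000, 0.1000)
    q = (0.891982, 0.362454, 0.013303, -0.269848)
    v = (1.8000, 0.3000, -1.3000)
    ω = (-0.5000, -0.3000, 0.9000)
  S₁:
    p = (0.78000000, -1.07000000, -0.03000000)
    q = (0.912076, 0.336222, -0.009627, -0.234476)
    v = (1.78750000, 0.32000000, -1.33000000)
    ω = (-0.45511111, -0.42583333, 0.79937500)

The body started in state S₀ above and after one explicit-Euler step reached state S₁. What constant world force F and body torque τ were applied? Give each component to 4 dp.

F = (-0.5000, 0.8000, -1.2000)
τ = (0.0700, -0.1600, -0.1700)

Δω = ω₁−ω₀ = (0.04488889, -0.12583333, -0.10062500)
gyro term ω₀×Iω₀ = (-0.0108, -0.0090, -0.0090)
τ = I·(Δω/dt) + ω₀×(Iω₀) = (0.0700, -0.1600, -0.1700)
velocity change Δv = (-0.01250000, 0.02000000, -0.03000000)
F = m·Δv/dt = (-0.5000, 0.8000, -1.2000)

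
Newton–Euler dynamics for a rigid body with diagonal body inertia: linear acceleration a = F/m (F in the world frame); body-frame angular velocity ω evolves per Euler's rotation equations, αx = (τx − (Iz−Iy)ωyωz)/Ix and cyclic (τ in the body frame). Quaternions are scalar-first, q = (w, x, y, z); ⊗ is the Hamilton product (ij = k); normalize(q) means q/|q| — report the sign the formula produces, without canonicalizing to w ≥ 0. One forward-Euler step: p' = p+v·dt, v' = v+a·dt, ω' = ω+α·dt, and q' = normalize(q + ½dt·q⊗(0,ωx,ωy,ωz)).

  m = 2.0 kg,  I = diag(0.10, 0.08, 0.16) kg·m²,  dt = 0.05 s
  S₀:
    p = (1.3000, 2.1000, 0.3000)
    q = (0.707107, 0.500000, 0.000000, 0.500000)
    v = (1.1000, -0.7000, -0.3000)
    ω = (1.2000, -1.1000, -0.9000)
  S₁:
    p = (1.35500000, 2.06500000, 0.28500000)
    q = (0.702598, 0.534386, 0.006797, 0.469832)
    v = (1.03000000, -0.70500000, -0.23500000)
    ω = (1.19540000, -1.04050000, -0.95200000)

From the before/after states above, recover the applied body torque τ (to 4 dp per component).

rate change Δω = (-0.00460000, 0.05950000, -0.05200000)
I·α + gyro = (0.0700, 0.1600, -0.1400)

τ = (0.0700, 0.1600, -0.1400)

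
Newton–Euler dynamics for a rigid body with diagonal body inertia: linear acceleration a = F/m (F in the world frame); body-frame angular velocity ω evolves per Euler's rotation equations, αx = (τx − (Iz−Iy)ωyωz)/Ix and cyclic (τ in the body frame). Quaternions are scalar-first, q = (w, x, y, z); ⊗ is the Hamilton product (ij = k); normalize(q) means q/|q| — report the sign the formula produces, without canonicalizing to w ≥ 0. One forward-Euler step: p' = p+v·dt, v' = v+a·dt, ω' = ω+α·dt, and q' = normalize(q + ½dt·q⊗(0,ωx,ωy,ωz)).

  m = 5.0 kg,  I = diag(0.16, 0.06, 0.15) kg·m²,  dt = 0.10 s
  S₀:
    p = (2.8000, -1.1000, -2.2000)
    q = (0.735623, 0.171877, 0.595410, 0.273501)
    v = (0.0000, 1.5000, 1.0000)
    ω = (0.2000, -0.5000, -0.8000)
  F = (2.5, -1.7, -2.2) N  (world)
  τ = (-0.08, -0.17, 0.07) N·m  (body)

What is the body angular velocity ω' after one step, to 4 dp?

ω' = (0.1275, -0.7807, -0.7600)

gyro term ω×Iω = (0.0360, -0.0016, 0.0100)
angular accel α = (-0.7250, -2.8067, 0.4000)
ω + α·dt = (0.1275, -0.7807, -0.7600)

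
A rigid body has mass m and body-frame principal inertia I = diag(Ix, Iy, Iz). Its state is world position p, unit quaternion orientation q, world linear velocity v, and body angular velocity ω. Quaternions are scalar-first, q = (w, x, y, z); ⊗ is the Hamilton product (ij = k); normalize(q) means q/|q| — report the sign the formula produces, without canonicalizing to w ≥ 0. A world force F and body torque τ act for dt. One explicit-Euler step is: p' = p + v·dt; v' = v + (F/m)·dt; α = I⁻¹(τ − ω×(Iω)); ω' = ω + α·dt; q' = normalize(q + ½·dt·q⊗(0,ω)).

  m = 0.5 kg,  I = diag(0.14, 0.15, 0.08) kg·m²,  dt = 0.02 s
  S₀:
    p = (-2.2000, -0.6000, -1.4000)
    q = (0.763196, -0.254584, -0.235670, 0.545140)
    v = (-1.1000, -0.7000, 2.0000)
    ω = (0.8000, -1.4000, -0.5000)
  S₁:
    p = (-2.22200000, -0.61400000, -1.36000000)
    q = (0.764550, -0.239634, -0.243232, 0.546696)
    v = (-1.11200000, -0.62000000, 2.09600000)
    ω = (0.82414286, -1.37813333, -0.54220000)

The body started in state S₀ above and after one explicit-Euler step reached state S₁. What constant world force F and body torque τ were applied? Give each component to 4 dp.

rate change Δω = (0.02414286, 0.02186667, -0.04220000)
gyro term ω₀×Iω₀ = (-0.0490, -0.0240, -0.0112)
applied torque τ = (0.1200, 0.1400, -0.1800)
velocity change Δv = (-0.01200000, 0.08000000, 0.09600000)
applied force F = (-0.3000, 2.0000, 2.4000)

F = (-0.3000, 2.0000, 2.4000)
τ = (0.1200, 0.1400, -0.1800)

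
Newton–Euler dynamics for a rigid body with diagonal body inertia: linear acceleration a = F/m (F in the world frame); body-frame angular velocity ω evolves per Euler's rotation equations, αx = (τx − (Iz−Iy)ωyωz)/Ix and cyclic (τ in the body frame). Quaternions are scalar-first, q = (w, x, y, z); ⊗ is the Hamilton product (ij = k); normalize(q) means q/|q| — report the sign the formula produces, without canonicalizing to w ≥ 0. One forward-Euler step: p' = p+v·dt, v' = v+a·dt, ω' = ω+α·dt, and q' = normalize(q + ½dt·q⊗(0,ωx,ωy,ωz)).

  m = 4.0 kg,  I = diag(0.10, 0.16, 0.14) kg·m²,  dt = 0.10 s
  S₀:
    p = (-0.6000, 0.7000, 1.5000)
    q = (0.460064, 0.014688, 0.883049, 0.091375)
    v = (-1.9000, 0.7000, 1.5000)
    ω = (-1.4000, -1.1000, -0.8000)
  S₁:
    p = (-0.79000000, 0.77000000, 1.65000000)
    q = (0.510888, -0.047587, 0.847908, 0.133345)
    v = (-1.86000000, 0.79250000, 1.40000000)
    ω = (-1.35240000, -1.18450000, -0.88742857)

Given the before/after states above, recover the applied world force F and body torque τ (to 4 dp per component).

F = (1.6000, 3.7000, -4.0000)
τ = (0.0300, -0.1800, -0.0300)

v₁ − v₀ = (0.04000000, 0.09250000, -0.10000000)
F = m·Δv/dt = (1.6000, 3.7000, -4.0000)
rate change Δω = (0.04760000, -0.08450000, -0.08742857)
applied torque τ = (0.0300, -0.1800, -0.0300)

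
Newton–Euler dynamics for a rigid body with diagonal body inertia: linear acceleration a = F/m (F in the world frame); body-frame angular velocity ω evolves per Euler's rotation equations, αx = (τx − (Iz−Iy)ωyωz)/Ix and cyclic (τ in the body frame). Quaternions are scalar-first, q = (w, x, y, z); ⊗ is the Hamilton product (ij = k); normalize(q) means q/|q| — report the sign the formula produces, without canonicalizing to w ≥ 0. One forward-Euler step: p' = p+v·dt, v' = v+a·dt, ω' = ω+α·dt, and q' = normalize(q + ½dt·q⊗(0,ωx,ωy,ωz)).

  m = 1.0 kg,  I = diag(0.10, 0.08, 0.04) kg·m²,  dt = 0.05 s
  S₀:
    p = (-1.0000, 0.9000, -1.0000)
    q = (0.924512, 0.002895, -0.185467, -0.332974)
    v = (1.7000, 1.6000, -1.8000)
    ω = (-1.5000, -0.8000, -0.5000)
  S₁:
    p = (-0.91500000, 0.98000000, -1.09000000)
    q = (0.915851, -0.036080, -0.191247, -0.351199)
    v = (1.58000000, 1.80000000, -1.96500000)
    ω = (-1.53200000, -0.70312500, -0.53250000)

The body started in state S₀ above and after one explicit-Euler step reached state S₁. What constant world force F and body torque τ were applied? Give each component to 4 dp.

Δv = v₁−v₀ = (-0.12000000, 0.20000000, -0.16500000)
m·(v₁−v₀)/dt = (-2.4000, 4.0000, -3.3000)
ω₁ − ω₀ = (-0.03200000, 0.09687500, -0.03250000)
precession coupling = (-0.0160, 0.0450, -0.0240)
applied torque τ = (-0.0800, 0.2000, -0.0500)

F = (-2.4000, 4.0000, -3.3000)
τ = (-0.0800, 0.2000, -0.0500)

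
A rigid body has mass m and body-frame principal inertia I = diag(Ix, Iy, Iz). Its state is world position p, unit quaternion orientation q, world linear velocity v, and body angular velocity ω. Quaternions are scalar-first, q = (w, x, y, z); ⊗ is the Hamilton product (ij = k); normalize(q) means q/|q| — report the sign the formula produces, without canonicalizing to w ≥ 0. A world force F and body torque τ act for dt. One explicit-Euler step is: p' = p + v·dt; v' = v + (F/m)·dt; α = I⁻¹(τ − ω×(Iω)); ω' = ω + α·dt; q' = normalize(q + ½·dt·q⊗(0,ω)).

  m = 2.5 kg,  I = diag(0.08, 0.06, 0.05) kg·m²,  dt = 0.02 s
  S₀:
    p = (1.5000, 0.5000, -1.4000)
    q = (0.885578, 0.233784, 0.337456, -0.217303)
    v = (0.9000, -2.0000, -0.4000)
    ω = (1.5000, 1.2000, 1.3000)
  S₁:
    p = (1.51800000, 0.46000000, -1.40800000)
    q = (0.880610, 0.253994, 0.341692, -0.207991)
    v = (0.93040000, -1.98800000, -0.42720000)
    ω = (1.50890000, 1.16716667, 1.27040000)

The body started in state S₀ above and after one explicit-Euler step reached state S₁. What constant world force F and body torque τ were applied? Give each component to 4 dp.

v₁ − v₀ = (0.03040000, 0.01200000, -0.02720000)
m·(v₁−v₀)/dt = (3.8000, 1.5000, -3.4000)
ω₁ − ω₀ = (0.00890000, -0.03283333, -0.02960000)
precession coupling = (-0.0156, 0.0585, -0.0360)
I·α + gyro = (0.0200, -0.0400, -0.1100)

F = (3.8000, 1.5000, -3.4000)
τ = (0.0200, -0.0400, -0.1100)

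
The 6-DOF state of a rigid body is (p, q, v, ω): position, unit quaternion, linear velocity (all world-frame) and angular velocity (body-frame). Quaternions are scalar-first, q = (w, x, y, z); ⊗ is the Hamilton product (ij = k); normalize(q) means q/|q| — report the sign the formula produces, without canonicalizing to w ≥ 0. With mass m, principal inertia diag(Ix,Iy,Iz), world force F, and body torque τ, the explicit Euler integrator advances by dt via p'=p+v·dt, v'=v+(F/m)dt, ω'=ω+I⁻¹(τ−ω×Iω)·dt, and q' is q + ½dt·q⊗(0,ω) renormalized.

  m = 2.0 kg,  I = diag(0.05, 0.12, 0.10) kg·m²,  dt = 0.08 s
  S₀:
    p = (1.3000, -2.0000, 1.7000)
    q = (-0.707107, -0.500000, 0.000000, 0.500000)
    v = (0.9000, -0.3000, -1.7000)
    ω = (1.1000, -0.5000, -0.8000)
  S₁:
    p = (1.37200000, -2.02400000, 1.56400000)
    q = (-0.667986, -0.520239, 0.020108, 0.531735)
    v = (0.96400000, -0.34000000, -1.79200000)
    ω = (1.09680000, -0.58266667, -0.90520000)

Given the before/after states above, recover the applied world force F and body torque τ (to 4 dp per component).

F = (1.6000, -1.0000, -2.3000)
τ = (-0.0100, -0.0800, -0.1700)

v₁ − v₀ = (0.06400000, -0.04000000, -0.09200000)
m·(v₁−v₀)/dt = (1.6000, -1.0000, -2.3000)
rate change Δω = (-0.00320000, -0.08266667, -0.10520000)
ω₀×(Iω₀) = (-0.0080, 0.0440, -0.0385)
I·α + gyro = (-0.0100, -0.0800, -0.1700)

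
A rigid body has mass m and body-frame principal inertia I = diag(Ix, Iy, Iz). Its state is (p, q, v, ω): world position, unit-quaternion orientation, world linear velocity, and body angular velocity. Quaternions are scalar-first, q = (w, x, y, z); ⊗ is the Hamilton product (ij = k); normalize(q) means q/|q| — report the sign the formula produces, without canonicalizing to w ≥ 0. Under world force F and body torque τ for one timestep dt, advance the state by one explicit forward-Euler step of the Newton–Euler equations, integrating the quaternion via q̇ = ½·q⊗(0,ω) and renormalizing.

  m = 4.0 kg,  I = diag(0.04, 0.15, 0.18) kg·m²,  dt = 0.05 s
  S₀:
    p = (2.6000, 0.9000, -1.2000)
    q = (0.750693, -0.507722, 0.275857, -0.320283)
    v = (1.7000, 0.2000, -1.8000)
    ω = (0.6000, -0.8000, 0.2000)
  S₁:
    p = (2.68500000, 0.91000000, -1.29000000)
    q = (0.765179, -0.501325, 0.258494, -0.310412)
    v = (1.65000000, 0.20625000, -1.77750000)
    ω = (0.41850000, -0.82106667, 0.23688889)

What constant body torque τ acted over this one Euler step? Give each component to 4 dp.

τ = (-0.1500, -0.0800, 0.0800)

ω₁ − ω₀ = (-0.18150000, -0.02106667, 0.03688889)
precession coupling = (-0.0048, -0.0168, -0.0528)
τ = I·(Δω/dt) + ω₀×(Iω₀) = (-0.1500, -0.0800, 0.0800)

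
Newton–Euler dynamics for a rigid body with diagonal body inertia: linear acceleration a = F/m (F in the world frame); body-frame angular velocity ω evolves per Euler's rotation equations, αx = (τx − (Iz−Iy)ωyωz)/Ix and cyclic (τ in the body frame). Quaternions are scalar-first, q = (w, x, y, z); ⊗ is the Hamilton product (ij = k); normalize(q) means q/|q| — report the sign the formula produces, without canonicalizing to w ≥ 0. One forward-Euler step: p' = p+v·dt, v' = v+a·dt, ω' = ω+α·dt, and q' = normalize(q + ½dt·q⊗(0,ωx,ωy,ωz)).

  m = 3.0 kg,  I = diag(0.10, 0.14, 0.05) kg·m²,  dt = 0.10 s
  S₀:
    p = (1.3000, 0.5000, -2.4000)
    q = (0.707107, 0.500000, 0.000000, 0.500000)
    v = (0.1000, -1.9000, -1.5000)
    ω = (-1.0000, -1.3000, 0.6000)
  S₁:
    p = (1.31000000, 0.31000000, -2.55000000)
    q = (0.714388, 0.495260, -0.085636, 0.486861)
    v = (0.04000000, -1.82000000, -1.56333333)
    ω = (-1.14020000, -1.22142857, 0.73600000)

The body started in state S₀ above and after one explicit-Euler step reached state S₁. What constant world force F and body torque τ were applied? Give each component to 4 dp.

F = (-1.8000, 2.4000, -1.9000)
τ = (-0.0700, 0.0800, 0.1200)

rate change Δω = (-0.14020000, 0.07857143, 0.13600000)
precession coupling = (0.0702, -0.0300, 0.0520)
τ = I·(Δω/dt) + ω₀×(Iω₀) = (-0.0700, 0.0800, 0.1200)
Δv = v₁−v₀ = (-0.06000000, 0.08000000, -0.06333333)
m·(v₁−v₀)/dt = (-1.8000, 2.4000, -1.9000)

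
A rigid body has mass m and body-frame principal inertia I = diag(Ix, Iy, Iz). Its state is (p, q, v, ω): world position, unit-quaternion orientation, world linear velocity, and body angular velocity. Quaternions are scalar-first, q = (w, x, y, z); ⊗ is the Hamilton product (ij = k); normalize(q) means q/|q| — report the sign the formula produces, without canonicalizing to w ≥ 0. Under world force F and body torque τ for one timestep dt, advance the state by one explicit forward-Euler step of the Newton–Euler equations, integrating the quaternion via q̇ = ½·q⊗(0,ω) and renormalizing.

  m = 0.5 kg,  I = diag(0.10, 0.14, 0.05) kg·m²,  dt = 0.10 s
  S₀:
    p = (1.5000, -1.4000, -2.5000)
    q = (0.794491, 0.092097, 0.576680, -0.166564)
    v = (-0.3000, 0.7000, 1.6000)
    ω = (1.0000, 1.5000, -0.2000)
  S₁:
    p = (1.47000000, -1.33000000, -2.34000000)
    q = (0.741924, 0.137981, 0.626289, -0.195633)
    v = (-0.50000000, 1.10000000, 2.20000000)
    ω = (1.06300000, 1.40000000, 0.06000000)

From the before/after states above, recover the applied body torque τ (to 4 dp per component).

ω₁ − ω₀ = (0.06300000, -0.10000000, 0.26000000)
gyro term ω₀×Iω₀ = (0.0270, -0.0100, 0.0600)
τ = I·(Δω/dt) + ω₀×(Iω₀) = (0.0900, -0.1500, 0.1900)

τ = (0.0900, -0.1500, 0.1900)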